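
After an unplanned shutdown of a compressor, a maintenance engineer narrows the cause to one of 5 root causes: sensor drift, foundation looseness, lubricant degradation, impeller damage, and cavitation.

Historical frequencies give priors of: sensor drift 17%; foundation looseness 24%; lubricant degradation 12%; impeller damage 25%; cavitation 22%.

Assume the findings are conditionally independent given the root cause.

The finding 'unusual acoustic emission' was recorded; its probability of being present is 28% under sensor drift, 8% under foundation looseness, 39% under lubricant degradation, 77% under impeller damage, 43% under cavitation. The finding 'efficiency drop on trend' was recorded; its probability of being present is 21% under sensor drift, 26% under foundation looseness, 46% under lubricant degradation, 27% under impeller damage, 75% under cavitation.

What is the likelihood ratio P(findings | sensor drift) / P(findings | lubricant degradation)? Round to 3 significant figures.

0.328

Joint likelihood of the evidence pattern under each hypothesis:
  sensor drift: 0.28 × 0.21 = 0.0588
  lubricant degradation: 0.39 × 0.46 = 0.1794
Bayes factor = 0.0588 / 0.1794 ≈ 0.328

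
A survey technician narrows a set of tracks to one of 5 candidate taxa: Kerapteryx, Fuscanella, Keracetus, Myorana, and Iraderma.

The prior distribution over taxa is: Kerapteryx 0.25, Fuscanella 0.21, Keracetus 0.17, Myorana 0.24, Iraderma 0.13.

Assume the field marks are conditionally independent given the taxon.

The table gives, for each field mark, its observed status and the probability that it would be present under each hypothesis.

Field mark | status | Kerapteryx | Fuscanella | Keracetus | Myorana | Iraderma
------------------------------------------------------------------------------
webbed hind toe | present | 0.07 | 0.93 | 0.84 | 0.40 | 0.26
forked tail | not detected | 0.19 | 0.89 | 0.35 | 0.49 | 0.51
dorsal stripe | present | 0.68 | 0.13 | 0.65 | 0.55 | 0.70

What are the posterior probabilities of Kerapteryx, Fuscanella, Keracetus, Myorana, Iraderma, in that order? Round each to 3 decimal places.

0.087, 0.025, 0.542, 0.242, 0.104

Multiply each prior by the joint likelihood of the field mark pattern (using 1 − P(present | H) for each absent field mark):
  Kerapteryx: 0.25 × 0.07 × (1 − 0.19) × 0.68 = 0.009639
  Fuscanella: 0.21 × 0.93 × (1 − 0.89) × 0.13 = 0.0027928
  Keracetus: 0.17 × 0.84 × (1 − 0.35) × 0.65 = 0.060333
  Myorana: 0.24 × 0.40 × (1 − 0.49) × 0.55 = 0.026928
  Iraderma: 0.13 × 0.26 × (1 − 0.51) × 0.70 = 0.011593
Marginal likelihood of the evidence = 0.11129.
P(Kerapteryx | evidence) = 0.009639 / 0.11129 ≈ 0.087
P(Fuscanella | evidence) = 0.0027928 / 0.11129 ≈ 0.025
P(Keracetus | evidence) = 0.060333 / 0.11129 ≈ 0.542
P(Myorana | evidence) = 0.026928 / 0.11129 ≈ 0.242
P(Iraderma | evidence) = 0.011593 / 0.11129 ≈ 0.104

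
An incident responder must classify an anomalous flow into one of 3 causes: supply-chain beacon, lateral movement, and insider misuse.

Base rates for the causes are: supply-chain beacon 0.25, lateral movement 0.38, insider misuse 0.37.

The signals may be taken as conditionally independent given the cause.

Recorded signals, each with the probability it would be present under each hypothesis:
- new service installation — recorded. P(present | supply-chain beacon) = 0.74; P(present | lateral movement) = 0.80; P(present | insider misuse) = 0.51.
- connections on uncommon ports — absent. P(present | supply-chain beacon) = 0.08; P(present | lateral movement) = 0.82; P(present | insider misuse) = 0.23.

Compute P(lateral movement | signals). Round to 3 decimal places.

Multiply each prior by the joint likelihood of the signal pattern (using 1 − P(present | H) for each absent signal):
  supply-chain beacon: 0.25 × 0.74 × (1 − 0.08) = 0.1702
  lateral movement: 0.38 × 0.80 × (1 − 0.82) = 0.05472
  insider misuse: 0.37 × 0.51 × (1 − 0.23) = 0.1453
Normalizing constant Z = 0.1702 + 0.05472 + 0.1453 = 0.37022.
P(lateral movement | evidence) = 0.05472 / 0.37022 ≈ 0.148.

0.148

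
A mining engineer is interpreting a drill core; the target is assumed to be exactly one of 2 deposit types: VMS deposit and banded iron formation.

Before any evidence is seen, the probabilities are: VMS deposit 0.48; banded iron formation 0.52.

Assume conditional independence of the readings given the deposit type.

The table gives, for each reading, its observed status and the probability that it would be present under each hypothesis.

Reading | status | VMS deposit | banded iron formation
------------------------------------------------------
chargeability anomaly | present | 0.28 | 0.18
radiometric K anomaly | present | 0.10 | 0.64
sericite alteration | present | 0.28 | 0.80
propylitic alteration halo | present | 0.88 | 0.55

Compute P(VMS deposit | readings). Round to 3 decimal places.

0.112

Multiply each prior by the joint likelihood of the reading pattern:
  VMS deposit: 0.48 × 0.28 × 0.10 × 0.28 × 0.88 = 0.0033116
  banded iron formation: 0.52 × 0.18 × 0.64 × 0.80 × 0.55 = 0.026358
Marginal likelihood of the evidence = 0.029669.
P(VMS deposit | evidence) = 0.0033116 / 0.029669 ≈ 0.112.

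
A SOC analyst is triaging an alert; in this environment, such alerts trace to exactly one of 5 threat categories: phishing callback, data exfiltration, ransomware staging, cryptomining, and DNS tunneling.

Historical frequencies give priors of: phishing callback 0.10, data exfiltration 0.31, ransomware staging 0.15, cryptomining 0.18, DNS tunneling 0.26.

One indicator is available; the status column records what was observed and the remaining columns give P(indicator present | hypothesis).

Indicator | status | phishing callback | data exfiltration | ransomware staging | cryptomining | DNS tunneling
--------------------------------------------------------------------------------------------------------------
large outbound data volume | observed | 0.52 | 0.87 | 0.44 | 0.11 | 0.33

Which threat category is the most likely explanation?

data exfiltration

Multiply each prior by the likelihood of the indicator:
  phishing callback: 0.10 × 0.52 = 0.052
  data exfiltration: 0.31 × 0.87 = 0.2697
  ransomware staging: 0.15 × 0.44 = 0.066
  cryptomining: 0.18 × 0.11 = 0.0198
  DNS tunneling: 0.26 × 0.33 = 0.0858
The unnormalized weights sum to 0.4933.
P(phishing callback | evidence) ≈ 0.052 / 0.4933 ≈ 0.105
P(data exfiltration | evidence) ≈ 0.2697 / 0.4933 ≈ 0.547
P(ransomware staging | evidence) ≈ 0.066 / 0.4933 ≈ 0.134
P(cryptomining | evidence) ≈ 0.0198 / 0.4933 ≈ 0.040
P(DNS tunneling | evidence) ≈ 0.0858 / 0.4933 ≈ 0.174
The largest is 0.547, so data exfiltration is most probable.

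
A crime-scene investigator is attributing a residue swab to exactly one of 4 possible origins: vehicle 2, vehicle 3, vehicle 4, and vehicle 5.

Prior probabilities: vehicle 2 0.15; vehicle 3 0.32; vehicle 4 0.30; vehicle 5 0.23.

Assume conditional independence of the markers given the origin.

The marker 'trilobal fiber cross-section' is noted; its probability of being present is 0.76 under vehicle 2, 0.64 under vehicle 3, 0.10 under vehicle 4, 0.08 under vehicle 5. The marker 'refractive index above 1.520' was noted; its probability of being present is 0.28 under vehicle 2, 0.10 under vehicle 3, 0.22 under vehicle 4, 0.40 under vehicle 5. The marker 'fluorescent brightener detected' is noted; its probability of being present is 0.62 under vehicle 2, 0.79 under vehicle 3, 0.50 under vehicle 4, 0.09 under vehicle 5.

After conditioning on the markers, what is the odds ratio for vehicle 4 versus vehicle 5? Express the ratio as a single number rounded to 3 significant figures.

Posterior odds equal prior odds times the likelihood ratio; only the two competing hypotheses matter.
  vehicle 4: 0.30 × 0.10 × 0.22 × 0.50 = 0.0033
  vehicle 5: 0.23 × 0.08 × 0.40 × 0.09 = 0.0006624
Posterior odds = 0.0033 / 0.0006624 ≈ 4.98.

4.98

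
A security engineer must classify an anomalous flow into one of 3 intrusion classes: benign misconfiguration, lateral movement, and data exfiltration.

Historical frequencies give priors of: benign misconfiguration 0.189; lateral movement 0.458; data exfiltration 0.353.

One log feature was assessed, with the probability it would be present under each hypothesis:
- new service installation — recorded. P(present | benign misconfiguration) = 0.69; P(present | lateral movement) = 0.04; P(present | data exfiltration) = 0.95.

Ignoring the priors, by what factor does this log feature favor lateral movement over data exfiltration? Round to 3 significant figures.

Likelihood of this log feature under each hypothesis:
  lateral movement: 0.04
  data exfiltration: 0.95
Bayes factor = 0.04 / 0.95 ≈ 0.0421

0.0421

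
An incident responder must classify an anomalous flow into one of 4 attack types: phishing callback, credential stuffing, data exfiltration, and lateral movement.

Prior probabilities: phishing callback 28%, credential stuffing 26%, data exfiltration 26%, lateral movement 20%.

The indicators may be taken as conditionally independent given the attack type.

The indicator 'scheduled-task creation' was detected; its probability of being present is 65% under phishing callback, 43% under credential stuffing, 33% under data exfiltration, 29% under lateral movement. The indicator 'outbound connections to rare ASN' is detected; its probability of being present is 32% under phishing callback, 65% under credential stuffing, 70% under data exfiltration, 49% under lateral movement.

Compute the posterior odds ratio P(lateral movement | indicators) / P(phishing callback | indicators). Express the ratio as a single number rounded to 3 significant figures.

0.488

The normalizing constant cancels in an odds ratio, so compute prior × likelihood for the two hypotheses only:
  lateral movement: 0.20 × 0.29 × 0.49 = 0.02842
  phishing callback: 0.28 × 0.65 × 0.32 = 0.05824
Posterior odds = 0.02842 / 0.05824 ≈ 0.488.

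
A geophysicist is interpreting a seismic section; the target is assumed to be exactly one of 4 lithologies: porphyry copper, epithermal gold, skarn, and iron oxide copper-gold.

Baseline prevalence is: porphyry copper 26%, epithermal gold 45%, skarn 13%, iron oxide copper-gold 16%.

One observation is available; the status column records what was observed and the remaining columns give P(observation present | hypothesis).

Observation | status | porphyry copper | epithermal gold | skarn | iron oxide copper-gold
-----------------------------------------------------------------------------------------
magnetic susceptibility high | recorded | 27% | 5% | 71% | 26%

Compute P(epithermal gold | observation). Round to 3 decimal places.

Multiply each prior by the likelihood of the observation:
  porphyry copper: 0.26 × 0.27 = 0.0702
  epithermal gold: 0.45 × 0.05 = 0.0225
  skarn: 0.13 × 0.71 = 0.0923
  iron oxide copper-gold: 0.16 × 0.26 = 0.0416
Normalizing constant Z = 0.0702 + 0.0225 + 0.0923 + 0.0416 = 0.2266.
P(epithermal gold | evidence) = 0.0225 / 0.2266 ≈ 0.099.

0.099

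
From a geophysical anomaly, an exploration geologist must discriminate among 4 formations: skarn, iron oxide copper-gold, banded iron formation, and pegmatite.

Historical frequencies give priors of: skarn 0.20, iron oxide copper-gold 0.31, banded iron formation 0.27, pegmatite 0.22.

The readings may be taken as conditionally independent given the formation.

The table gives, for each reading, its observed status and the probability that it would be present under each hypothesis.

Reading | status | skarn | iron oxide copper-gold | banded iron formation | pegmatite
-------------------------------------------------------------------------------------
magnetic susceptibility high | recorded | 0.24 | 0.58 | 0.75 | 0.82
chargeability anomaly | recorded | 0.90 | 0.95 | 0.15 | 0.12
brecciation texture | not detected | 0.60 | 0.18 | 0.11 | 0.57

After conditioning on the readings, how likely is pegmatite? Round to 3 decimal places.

For each hypothesis, the unnormalized posterior weight is prior × product of the reading likelihoods (using 1 − P(present | H) for each absent reading):
  skarn: 0.20 × 0.24 × 0.90 × (1 − 0.60) = 0.01728
  iron oxide copper-gold: 0.31 × 0.58 × 0.95 × (1 − 0.18) = 0.14006
  banded iron formation: 0.27 × 0.75 × 0.15 × (1 − 0.11) = 0.027034
  pegmatite: 0.22 × 0.82 × 0.12 × (1 − 0.57) = 0.0093086
Marginal likelihood of the evidence = 0.19369.
P(pegmatite | evidence) = 0.0093086 / 0.19369 ≈ 0.048.

0.048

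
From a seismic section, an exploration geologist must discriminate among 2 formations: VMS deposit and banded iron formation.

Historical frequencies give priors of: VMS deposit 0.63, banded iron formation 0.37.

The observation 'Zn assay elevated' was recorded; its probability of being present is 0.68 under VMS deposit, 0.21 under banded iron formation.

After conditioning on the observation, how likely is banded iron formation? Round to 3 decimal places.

By Bayes' rule, the unnormalized weight for each hypothesis is prior × likelihood:
  VMS deposit: 0.63 × 0.68 = 0.4284
  banded iron formation: 0.37 × 0.21 = 0.0777
Marginal likelihood of the evidence = 0.5061.
P(banded iron formation | evidence) = 0.0777 / 0.5061 ≈ 0.154.

0.154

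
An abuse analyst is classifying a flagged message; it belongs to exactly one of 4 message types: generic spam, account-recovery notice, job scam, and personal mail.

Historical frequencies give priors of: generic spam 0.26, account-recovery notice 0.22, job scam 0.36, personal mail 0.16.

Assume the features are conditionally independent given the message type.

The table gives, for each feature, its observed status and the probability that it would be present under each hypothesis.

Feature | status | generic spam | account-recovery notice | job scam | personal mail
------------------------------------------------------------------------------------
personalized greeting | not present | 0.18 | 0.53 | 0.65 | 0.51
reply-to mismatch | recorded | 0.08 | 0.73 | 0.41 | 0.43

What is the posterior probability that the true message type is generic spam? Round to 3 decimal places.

0.096

Multiply each prior by the joint likelihood of the feature pattern (using 1 − P(present | H) for each absent feature):
  generic spam: 0.26 × (1 − 0.18) × 0.08 = 0.017056
  account-recovery notice: 0.22 × (1 − 0.53) × 0.73 = 0.075482
  job scam: 0.36 × (1 − 0.65) × 0.41 = 0.05166
  personal mail: 0.16 × (1 − 0.51) × 0.43 = 0.033712
The unnormalized weights sum to 0.17791.
P(generic spam | evidence) = 0.017056 / 0.17791 ≈ 0.096.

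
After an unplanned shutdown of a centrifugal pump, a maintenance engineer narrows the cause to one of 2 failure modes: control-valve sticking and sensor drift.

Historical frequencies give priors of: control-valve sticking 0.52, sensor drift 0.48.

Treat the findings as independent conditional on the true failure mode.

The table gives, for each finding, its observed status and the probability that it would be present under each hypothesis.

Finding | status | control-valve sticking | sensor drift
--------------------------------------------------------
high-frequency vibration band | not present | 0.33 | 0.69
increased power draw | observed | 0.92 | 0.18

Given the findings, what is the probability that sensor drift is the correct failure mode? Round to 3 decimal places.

By Bayes' rule with conditional independence, the unnormalized weight for each hypothesis is prior × ∏ likelihoods (using 1 − P(present | H) for each absent finding):
  control-valve sticking: 0.52 × (1 − 0.33) × 0.92 = 0.32053
  sensor drift: 0.48 × (1 − 0.69) × 0.18 = 0.026784
Normalizing constant Z = 0.32053 + 0.026784 = 0.34731.
P(sensor drift | evidence) = 0.026784 / 0.34731 ≈ 0.077.

0.077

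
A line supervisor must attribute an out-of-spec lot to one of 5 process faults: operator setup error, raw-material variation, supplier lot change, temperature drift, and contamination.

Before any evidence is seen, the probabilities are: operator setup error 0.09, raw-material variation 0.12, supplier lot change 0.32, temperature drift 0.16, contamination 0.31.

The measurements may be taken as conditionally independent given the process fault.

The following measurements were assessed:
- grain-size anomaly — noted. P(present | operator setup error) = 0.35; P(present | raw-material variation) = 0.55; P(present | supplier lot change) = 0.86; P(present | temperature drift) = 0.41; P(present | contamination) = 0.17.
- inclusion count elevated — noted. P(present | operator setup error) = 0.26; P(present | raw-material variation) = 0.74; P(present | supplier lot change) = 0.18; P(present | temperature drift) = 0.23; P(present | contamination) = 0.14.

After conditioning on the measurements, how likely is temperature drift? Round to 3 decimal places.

By Bayes' rule with conditional independence, the unnormalized weight for each hypothesis is prior × ∏ likelihoods:
  operator setup error: 0.09 × 0.35 × 0.26 = 0.00819
  raw-material variation: 0.12 × 0.55 × 0.74 = 0.04884
  supplier lot change: 0.32 × 0.86 × 0.18 = 0.049536
  temperature drift: 0.16 × 0.41 × 0.23 = 0.015088
  contamination: 0.31 × 0.17 × 0.14 = 0.007378
The unnormalized weights sum to 0.12903.
P(temperature drift | evidence) = 0.015088 / 0.12903 ≈ 0.117.

0.117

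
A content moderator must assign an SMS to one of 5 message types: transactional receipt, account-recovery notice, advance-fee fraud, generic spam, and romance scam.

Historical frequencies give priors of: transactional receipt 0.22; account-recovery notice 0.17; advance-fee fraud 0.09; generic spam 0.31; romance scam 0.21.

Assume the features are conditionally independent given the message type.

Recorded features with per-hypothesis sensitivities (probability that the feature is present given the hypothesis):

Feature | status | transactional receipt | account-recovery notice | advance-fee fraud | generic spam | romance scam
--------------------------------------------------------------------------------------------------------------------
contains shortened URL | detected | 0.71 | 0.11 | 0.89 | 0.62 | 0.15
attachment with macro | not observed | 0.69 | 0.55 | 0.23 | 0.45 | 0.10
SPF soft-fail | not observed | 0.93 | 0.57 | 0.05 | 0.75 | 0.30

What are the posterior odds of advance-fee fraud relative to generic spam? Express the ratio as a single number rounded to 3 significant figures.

Unnormalized posterior weight (prior times the feature likelihoods) for each of the two hypotheses (using 1 − P(present | H) for each absent feature):
  advance-fee fraud: 0.09 × 0.89 × (1 − 0.23) × (1 − 0.05) = 0.058593
  generic spam: 0.31 × 0.62 × (1 − 0.45) × (1 − 0.75) = 0.026428
Posterior odds = 0.058593 / 0.026428 ≈ 2.22.

2.22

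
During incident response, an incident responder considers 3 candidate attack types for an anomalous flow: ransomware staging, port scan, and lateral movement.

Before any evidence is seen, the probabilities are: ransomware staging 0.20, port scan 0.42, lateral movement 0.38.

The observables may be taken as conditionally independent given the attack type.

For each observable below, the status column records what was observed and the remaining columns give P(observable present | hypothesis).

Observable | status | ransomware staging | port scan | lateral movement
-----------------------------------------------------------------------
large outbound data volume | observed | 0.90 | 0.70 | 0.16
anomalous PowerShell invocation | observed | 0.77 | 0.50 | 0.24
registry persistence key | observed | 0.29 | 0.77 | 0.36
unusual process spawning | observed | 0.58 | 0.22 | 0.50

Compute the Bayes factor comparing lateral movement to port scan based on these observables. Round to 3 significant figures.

0.117

Joint likelihood of the observable pattern under each hypothesis:
  lateral movement: 0.16 × 0.24 × 0.36 × 0.50 = 0.006912
  port scan: 0.70 × 0.50 × 0.77 × 0.22 = 0.05929
Bayes factor = 0.006912 / 0.05929 ≈ 0.117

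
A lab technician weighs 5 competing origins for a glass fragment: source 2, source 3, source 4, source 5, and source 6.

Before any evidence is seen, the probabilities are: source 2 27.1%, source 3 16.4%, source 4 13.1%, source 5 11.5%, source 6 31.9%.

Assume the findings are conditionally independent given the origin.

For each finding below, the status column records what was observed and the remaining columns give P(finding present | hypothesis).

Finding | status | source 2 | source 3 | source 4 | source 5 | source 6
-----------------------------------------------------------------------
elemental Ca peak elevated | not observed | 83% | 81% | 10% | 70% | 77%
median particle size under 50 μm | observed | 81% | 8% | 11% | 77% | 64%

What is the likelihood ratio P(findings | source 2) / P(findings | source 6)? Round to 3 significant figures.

Joint likelihood of the evidence pattern under each hypothesis (using 1 − P(present | H) for each absent finding):
  source 2: (1 − 0.83) × 0.81 = 0.1377
  source 6: (1 − 0.77) × 0.64 = 0.1472
Bayes factor = 0.1377 / 0.1472 ≈ 0.935

0.935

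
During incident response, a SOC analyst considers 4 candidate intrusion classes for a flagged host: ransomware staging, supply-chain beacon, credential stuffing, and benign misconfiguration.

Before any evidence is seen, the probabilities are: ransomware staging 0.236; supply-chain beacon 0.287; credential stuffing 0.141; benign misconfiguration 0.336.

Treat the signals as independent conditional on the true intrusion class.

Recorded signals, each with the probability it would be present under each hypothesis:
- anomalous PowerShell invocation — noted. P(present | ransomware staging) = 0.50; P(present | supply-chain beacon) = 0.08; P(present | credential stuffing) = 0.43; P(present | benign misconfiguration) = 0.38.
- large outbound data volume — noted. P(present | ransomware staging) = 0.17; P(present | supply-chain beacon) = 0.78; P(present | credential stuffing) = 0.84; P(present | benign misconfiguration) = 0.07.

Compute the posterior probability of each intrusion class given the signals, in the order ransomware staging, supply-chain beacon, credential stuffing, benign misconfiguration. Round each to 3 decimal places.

For each hypothesis, the unnormalized posterior weight is prior × product of the signal likelihoods:
  ransomware staging: 0.236 × 0.50 × 0.17 = 0.02006
  supply-chain beacon: 0.287 × 0.08 × 0.78 = 0.017909
  credential stuffing: 0.141 × 0.43 × 0.84 = 0.050929
  benign misconfiguration: 0.336 × 0.38 × 0.07 = 0.0089376
Marginal likelihood of the evidence = 0.097836.
P(ransomware staging | evidence) = 0.02006 / 0.097836 ≈ 0.205
P(supply-chain beacon | evidence) = 0.017909 / 0.097836 ≈ 0.183
P(credential stuffing | evidence) = 0.050929 / 0.097836 ≈ 0.521
P(benign misconfiguration | evidence) = 0.0089376 / 0.097836 ≈ 0.091

0.205, 0.183, 0.521, 0.091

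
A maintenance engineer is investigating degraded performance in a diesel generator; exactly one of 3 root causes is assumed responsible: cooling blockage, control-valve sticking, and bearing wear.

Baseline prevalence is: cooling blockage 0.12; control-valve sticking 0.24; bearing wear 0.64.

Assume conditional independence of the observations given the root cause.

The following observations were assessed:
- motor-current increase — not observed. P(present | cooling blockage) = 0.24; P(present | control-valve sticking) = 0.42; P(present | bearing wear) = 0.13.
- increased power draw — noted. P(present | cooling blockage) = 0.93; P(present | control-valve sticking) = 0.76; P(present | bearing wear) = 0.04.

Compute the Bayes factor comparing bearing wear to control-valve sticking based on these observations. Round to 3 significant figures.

0.0789

Take the product of per-observation likelihoods under each hypothesis (using 1 − P(present | H) for each absent observation), then divide.
  bearing wear: (1 − 0.13) × 0.04 = 0.0348
  control-valve sticking: (1 − 0.42) × 0.76 = 0.4408
Bayes factor = 0.0348 / 0.4408 ≈ 0.0789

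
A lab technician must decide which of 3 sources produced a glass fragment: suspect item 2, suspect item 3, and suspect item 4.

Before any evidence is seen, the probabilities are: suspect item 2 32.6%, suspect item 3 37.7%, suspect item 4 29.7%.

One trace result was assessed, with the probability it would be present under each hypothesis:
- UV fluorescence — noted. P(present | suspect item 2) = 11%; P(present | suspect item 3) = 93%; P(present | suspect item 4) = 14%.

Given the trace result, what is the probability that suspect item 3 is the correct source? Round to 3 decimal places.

Multiply each prior by the likelihood of the trace result:
  suspect item 2: 0.326 × 0.11 = 0.03586
  suspect item 3: 0.377 × 0.93 = 0.35061
  suspect item 4: 0.297 × 0.14 = 0.04158
The unnormalized weights sum to 0.42805.
P(suspect item 3 | evidence) = 0.35061 / 0.42805 ≈ 0.819.

0.819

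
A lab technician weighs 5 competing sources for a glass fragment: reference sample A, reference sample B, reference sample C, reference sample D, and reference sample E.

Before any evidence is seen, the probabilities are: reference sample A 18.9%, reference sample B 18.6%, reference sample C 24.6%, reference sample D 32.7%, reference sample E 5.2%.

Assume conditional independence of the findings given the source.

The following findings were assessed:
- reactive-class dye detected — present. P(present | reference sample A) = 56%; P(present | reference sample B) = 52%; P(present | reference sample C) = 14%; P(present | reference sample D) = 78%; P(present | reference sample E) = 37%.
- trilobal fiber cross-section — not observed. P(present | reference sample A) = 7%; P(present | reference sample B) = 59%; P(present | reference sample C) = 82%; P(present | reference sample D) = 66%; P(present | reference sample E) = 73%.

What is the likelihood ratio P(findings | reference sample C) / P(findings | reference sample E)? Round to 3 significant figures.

0.252

The Bayes factor is the ratio of the joint likelihoods of the evidence pattern under the two hypotheses (using 1 − P(present | H) for each absent finding).
  reference sample C: 0.14 × (1 − 0.82) = 0.0252
  reference sample E: 0.37 × (1 − 0.73) = 0.0999
Bayes factor = 0.0252 / 0.0999 ≈ 0.252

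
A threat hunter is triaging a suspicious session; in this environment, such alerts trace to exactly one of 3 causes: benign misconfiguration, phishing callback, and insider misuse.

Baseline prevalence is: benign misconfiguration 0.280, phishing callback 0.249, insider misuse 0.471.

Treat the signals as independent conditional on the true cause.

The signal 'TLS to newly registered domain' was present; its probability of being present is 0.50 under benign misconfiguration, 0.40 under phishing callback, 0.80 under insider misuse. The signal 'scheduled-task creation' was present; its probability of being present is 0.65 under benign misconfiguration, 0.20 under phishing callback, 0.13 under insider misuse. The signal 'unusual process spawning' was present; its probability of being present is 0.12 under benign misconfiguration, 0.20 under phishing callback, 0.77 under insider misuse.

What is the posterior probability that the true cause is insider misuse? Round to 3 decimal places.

Multiply each prior by the joint likelihood of the signal pattern:
  benign misconfiguration: 0.280 × 0.50 × 0.65 × 0.12 = 0.01092
  phishing callback: 0.249 × 0.40 × 0.20 × 0.20 = 0.003984
  insider misuse: 0.471 × 0.80 × 0.13 × 0.77 = 0.037718
The unnormalized weights sum to 0.052622.
P(insider misuse | evidence) = 0.037718 / 0.052622 ≈ 0.717.

0.717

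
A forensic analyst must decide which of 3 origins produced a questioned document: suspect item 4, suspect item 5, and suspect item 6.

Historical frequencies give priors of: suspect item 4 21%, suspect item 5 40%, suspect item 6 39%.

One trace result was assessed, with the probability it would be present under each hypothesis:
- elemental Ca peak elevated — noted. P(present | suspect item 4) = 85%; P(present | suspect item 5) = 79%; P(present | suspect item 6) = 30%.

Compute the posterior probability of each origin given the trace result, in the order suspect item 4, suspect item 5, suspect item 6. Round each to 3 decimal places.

0.292, 0.517, 0.191

By Bayes' rule, the unnormalized weight for each hypothesis is prior × likelihood:
  suspect item 4: 0.21 × 0.85 = 0.1785
  suspect item 5: 0.40 × 0.79 = 0.316
  suspect item 6: 0.39 × 0.30 = 0.117
Normalizing constant Z = 0.1785 + 0.316 + 0.117 = 0.6115.
P(suspect item 4 | evidence) = 0.1785 / 0.6115 ≈ 0.292
P(suspect item 5 | evidence) = 0.316 / 0.6115 ≈ 0.517
P(suspect item 6 | evidence) = 0.117 / 0.6115 ≈ 0.191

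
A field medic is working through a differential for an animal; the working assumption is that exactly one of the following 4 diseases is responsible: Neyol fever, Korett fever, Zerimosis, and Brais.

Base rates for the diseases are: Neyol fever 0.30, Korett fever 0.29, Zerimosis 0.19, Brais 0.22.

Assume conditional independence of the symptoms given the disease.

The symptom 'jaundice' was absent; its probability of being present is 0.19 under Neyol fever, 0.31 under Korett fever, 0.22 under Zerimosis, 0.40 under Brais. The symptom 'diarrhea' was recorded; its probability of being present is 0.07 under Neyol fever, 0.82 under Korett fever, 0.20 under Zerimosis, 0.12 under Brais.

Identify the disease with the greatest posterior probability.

Korett fever

Multiply each prior by the joint likelihood of the symptom pattern (using 1 − P(present | H) for each absent symptom):
  Neyol fever: 0.30 × (1 − 0.19) × 0.07 = 0.01701
  Korett fever: 0.29 × (1 − 0.31) × 0.82 = 0.16408
  Zerimosis: 0.19 × (1 − 0.22) × 0.20 = 0.02964
  Brais: 0.22 × (1 − 0.40) × 0.12 = 0.01584
The unnormalized weights sum to 0.22657.
P(Neyol fever | evidence) ≈ 0.01701 / 0.22657 ≈ 0.075
P(Korett fever | evidence) ≈ 0.16408 / 0.22657 ≈ 0.724
P(Zerimosis | evidence) ≈ 0.02964 / 0.22657 ≈ 0.131
P(Brais | evidence) ≈ 0.01584 / 0.22657 ≈ 0.070
The largest is 0.724, so Korett fever is most probable.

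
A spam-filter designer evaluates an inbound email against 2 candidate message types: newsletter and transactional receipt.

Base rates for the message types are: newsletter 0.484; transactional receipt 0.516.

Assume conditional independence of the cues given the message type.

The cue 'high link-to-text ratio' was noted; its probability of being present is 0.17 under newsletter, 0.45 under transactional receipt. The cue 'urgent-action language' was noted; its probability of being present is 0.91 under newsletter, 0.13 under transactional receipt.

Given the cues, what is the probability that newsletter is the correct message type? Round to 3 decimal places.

Multiply each prior by the joint likelihood of the cue pattern:
  newsletter: 0.484 × 0.17 × 0.91 = 0.074875
  transactional receipt: 0.516 × 0.45 × 0.13 = 0.030186
Normalizing constant Z = 0.074875 + 0.030186 = 0.10506.
P(newsletter | evidence) = 0.074875 / 0.10506 ≈ 0.713.

0.713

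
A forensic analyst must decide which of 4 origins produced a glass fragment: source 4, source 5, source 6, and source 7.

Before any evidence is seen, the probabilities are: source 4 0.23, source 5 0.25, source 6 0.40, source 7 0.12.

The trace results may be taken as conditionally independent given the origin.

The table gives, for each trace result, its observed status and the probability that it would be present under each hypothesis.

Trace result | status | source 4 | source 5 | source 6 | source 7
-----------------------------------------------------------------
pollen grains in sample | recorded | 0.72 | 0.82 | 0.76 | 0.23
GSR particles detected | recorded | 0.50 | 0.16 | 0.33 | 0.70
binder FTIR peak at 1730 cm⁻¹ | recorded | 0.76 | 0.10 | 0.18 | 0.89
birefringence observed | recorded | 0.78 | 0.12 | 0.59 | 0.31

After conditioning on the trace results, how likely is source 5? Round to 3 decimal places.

Multiply each prior by the joint likelihood of the trace result pattern:
  source 4: 0.23 × 0.72 × 0.50 × 0.76 × 0.78 = 0.049084
  source 5: 0.25 × 0.82 × 0.16 × 0.10 × 0.12 = 0.0003936
  source 6: 0.40 × 0.76 × 0.33 × 0.18 × 0.59 = 0.010654
  source 7: 0.12 × 0.23 × 0.70 × 0.89 × 0.31 = 0.0053304
Marginal likelihood of the evidence = 0.065462.
P(source 5 | evidence) = 0.0003936 / 0.065462 ≈ 0.006.

0.006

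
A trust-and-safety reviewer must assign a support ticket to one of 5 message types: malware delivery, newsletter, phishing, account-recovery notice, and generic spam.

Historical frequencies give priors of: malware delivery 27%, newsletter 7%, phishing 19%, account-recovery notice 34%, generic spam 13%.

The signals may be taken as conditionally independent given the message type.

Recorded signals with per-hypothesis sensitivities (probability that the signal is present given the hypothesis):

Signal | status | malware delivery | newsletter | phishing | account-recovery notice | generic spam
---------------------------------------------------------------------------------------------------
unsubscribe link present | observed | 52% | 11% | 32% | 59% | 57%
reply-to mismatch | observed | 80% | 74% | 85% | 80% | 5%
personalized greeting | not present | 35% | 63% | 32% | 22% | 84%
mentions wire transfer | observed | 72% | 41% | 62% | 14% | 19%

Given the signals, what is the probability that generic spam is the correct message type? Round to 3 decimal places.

0.001

By Bayes' rule with conditional independence, the unnormalized weight for each hypothesis is prior × ∏ likelihoods (using 1 − P(present | H) for each absent signal):
  malware delivery: 0.27 × 0.52 × 0.80 × (1 − 0.35) × 0.72 = 0.052566
  newsletter: 0.07 × 0.11 × 0.74 × (1 − 0.63) × 0.41 = 0.00086439
  phishing: 0.19 × 0.32 × 0.85 × (1 − 0.32) × 0.62 = 0.021788
  account-recovery notice: 0.34 × 0.59 × 0.80 × (1 − 0.22) × 0.14 = 0.017524
  generic spam: 0.13 × 0.57 × 0.05 × (1 − 0.84) × 0.19 = 0.00011263
The unnormalized weights sum to 0.092855.
P(generic spam | evidence) = 0.00011263 / 0.092855 ≈ 0.001.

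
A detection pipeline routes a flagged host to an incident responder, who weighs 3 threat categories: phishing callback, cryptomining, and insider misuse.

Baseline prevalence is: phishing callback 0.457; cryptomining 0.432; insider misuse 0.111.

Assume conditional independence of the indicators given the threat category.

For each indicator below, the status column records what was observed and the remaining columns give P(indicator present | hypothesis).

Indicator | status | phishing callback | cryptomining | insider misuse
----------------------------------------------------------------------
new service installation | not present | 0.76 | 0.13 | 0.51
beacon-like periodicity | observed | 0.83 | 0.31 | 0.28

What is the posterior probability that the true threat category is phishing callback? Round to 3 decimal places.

Multiply each prior by the joint likelihood of the indicator pattern (using 1 − P(present | H) for each absent indicator):
  phishing callback: 0.457 × (1 − 0.76) × 0.83 = 0.091034
  cryptomining: 0.432 × (1 − 0.13) × 0.31 = 0.11651
  insider misuse: 0.111 × (1 − 0.51) × 0.28 = 0.015229
Normalizing constant Z = 0.091034 + 0.11651 + 0.015229 = 0.22277.
P(phishing callback | evidence) = 0.091034 / 0.22277 ≈ 0.409.

0.409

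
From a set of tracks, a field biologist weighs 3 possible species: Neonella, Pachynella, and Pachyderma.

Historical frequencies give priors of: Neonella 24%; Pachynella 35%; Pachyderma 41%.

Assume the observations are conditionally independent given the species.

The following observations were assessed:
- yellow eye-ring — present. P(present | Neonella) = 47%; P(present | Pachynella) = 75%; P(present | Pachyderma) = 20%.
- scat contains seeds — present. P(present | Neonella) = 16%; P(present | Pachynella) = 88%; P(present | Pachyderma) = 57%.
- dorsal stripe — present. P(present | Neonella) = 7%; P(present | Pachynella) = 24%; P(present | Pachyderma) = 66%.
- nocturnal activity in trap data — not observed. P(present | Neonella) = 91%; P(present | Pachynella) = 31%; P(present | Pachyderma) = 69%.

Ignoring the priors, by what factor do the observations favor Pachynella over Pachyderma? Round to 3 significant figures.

Joint likelihood of the evidence pattern under each hypothesis (using 1 − P(present | H) for each absent observation):
  Pachynella: 0.75 × 0.88 × 0.24 × (1 − 0.31) = 0.1093
  Pachyderma: 0.20 × 0.57 × 0.66 × (1 − 0.69) = 0.023324
Bayes factor = 0.1093 / 0.023324 ≈ 4.69

4.69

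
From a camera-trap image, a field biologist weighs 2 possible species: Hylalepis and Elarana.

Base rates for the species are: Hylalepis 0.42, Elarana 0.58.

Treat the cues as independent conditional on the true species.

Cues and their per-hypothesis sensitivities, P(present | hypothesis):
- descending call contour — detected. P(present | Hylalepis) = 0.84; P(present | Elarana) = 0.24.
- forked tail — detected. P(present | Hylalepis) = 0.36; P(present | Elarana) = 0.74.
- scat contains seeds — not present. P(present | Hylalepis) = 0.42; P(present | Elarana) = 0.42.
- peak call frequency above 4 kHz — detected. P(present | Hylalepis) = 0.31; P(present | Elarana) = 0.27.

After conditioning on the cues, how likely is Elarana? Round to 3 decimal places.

Multiply each prior by the joint likelihood of the cue pattern (using 1 − P(present | H) for each absent cue):
  Hylalepis: 0.42 × 0.84 × 0.36 × (1 − 0.42) × 0.31 = 0.022836
  Elarana: 0.58 × 0.24 × 0.74 × (1 − 0.42) × 0.27 = 0.016131
Normalizing constant Z = 0.022836 + 0.016131 = 0.038967.
P(Elarana | evidence) = 0.016131 / 0.038967 ≈ 0.414.

0.414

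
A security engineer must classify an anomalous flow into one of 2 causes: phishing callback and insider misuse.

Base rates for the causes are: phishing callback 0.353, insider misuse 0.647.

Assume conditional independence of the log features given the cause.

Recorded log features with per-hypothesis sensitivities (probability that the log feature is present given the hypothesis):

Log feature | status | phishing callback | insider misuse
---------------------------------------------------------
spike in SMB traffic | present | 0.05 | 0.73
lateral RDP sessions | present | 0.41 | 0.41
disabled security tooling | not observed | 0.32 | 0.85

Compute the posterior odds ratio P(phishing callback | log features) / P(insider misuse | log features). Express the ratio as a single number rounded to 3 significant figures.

0.169

The normalizing constant cancels in an odds ratio, so compute prior × likelihood for the two hypotheses only (using 1 − P(present | H) for each absent log feature):
  phishing callback: 0.353 × 0.05 × 0.41 × (1 − 0.32) = 0.0049208
  insider misuse: 0.647 × 0.73 × 0.41 × (1 − 0.85) = 0.029047
Odds(phishing callback : insider misuse) = 0.0049208 / 0.029047 ≈ 0.169.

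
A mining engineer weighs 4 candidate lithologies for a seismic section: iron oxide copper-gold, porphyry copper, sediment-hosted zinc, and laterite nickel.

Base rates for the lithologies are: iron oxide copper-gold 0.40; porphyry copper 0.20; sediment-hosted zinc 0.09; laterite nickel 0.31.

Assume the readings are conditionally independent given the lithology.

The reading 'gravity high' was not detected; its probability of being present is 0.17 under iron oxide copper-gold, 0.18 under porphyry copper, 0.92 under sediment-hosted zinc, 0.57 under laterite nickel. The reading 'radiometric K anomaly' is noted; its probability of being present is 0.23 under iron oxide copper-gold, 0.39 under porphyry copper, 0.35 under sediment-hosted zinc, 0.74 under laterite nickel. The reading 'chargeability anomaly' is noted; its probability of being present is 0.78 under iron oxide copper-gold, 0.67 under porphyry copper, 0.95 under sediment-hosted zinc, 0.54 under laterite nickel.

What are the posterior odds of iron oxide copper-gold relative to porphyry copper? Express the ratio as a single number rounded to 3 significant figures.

Unnormalized posterior weight (prior times the reading likelihoods) for each of the two hypotheses (using 1 − P(present | H) for each absent reading):
  iron oxide copper-gold: 0.40 × (1 − 0.17) × 0.23 × 0.78 = 0.059561
  porphyry copper: 0.20 × (1 − 0.18) × 0.39 × 0.67 = 0.042853
Posterior odds = 0.059561 / 0.042853 ≈ 1.39.

1.39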